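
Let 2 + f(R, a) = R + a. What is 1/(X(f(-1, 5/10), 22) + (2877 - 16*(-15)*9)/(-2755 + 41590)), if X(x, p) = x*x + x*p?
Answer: -51780/2517559 ≈ -0.020568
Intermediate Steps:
f(R, a) = -2 + R + a (f(R, a) = -2 + (R + a) = -2 + R + a)
X(x, p) = x² + p*x
1/(X(f(-1, 5/10), 22) + (2877 - 16*(-15)*9)/(-2755 + 41590)) = 1/((-2 - 1 + 5/10)*(22 + (-2 - 1 + 5/10)) + (2877 - 16*(-15)*9)/(-2755 + 41590)) = 1/((-2 - 1 + 5*(⅒))*(22 + (-2 - 1 + 5*(⅒))) + (2877 + 240*9)/38835) = 1/((-2 - 1 + ½)*(22 + (-2 - 1 + ½)) + (2877 + 2160)*(1/38835)) = 1/(-5*(22 - 5/2)/2 + 5037*(1/38835)) = 1/(-5/2*39/2 + 1679/12945) = 1/(-195/4 + 1679/12945) = 1/(-2517559/51780) = -51780/2517559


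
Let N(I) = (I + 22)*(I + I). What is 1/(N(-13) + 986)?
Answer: 1/752 ≈ 0.0013298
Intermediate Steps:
N(I) = 2*I*(22 + I) (N(I) = (22 + I)*(2*I) = 2*I*(22 + I))
1/(N(-13) + 986) = 1/(2*(-13)*(22 - 13) + 986) = 1/(2*(-13)*9 + 986) = 1/(-234 + 986) = 1/752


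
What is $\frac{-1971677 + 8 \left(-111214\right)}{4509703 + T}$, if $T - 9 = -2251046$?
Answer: $- \frac{2861389}{2258666} \approx -1.2668$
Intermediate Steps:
$T = -2251037$ ($T = 9 - 2251046 = -2251037$)
$\frac{-1971677 + 8 \left(-111214\right)}{4509703 + T} = \frac{-1971677 + 8 \left(-111214\right)}{4509703 - 2251037} = \frac{-1971677 - 889712}{2258666} = \left(-2861389\right) \frac{1}{2258666} = - \frac{2861389}{2258666}$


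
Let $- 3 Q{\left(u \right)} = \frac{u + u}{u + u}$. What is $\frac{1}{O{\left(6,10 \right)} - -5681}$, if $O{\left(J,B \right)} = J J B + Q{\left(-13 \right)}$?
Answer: $\frac{3}{18122} \approx 0.00016554$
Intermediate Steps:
$Q{\left(u \right)} = - \frac{1}{3}$ ($Q{\left(u \right)} = - \frac{\left(u + u\right) \frac{1}{u + u}}{3} = - \frac{2 u \frac{1}{2 u}}{3} = \left(- \frac{1}{3}\right) 1 = - \frac{1}{3}$)
$O{\left(J,B \right)} = - \frac{1}{3} + B J^{2}$ ($O{\left(J,B \right)} = J J B - \frac{1}{3} = J^{2} B - \frac{1}{3} = B J^{2} - \frac{1}{3} = - \frac{1}{3} + B J^{2}$)
$\frac{1}{O{\left(6,10 \right)} - -5681} = \frac{1}{\left(- \frac{1}{3} + 10 \cdot 6^{2}\right) - -5681} = \frac{1}{\left(- \frac{1}{3} + 10 \cdot 36\right) + \left(-41492 + 47173\right)} = \frac{1}{\left(- \frac{1}{3} + 360\right) + 5681} = \frac{1}{\frac{1079}{3} + 5681} = \frac{1}{\frac{18122}{3}} = \frac{3}{18122}$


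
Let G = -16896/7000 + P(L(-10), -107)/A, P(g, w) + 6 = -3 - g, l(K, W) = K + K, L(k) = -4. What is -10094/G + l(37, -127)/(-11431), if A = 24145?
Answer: 487542086063248/116593033613 ≈ 4181.6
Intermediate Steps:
l(K, W) = 2*K
P(g, w) = -9 - g (P(g, w) = -6 + (-3 - g) = -9 - g)
G = -10199723/4225375 (G = -16896/7000 + (-9 - 1*(-4))/24145 = -16896*1/7000 + (-9 + 4)*(1/24145) = -2112/875 - 5*1/24145 = -2112/875 - 1/4829 = -10199723/4225375 ≈ -2.4139)
-10094/G + l(37, -127)/(-11431) = -10094/(-10199723/4225375) + (2*37)/(-11431) = -10094*(-4225375/10199723) + 74*(-1/11431) = 42650935250/10199723 - 74/11431 = 487542086063248/116593033613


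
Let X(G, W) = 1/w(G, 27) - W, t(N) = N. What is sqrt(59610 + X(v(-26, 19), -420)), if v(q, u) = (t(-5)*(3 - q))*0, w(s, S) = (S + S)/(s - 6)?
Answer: sqrt(540269)/3 ≈ 245.01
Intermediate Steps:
w(s, S) = 2*S/(-6 + s) (w(s, S) = (2*S)/(-6 + s) = 2*S/(-6 + s))
v(q, u) = 0 (v(q, u) = -5*(3 - q)*0 = (-15 + 5*q)*0 = 0)
X(G, W) = -1/9 - W + G/54 (X(G, W) = 1/(2*27/(-6 + G)) - W = 1/(54/(-6 + G)) - W = (-1/9 + G/54) - W = -1/9 - W + G/54)
sqrt(59610 + X(v(-26, 19), -420)) = sqrt(59610 + (-1/9 - 1*(-420) + (1/54)*0)) = sqrt(59610 + (-1/9 + 420 + 0)) = sqrt(59610 + 3779/9) = sqrt(540269/9) = sqrt(540269)/3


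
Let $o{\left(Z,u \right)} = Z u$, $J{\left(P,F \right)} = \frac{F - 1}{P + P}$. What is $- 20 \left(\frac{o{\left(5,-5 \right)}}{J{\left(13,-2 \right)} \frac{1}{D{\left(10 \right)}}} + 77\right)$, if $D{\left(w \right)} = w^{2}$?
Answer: $- \frac{1304620}{3} \approx -4.3487 \cdot 10^{5}$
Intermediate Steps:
$J{\left(P,F \right)} = \frac{-1 + F}{2 P}$
$- 20 \left(\frac{o{\left(5,-5 \right)}}{J{\left(13,-2 \right)} \frac{1}{D{\left(10 \right)}}} + 77\right) = - 20 \left(\frac{5 \left(-5\right)}{\frac{-1 - 2}{2 \cdot 13} \frac{1}{10^{2}}} + 77\right) = - 20 \left(- \frac{25}{\frac{1}{2} \cdot \frac{1}{13} \left(-3\right) \frac{1}{100}} + 77\right) = - 20 \left(- \frac{25}{\left(- \frac{3}{26}\right) \frac{1}{100}} + 77\right) = - 20 \left(- \frac{25}{- \frac{3}{2600}} + 77\right) = - 20 \left(\left(-25\right) \left(- \frac{2600}{3}\right) + 77\right) = - 20 \left(\frac{65000}{3} + 77\right) = \left(-20\right) \frac{65231}{3} = - \frac{1304620}{3}$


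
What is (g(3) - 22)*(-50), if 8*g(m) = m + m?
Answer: 2125/2 ≈ 1062.5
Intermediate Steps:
g(m) = m/4 (g(m) = (m + m)/8 = (2*m)/8 = m/4)
(g(3) - 22)*(-50) = ((¼)*3 - 22)*(-50) = (¾ - 22)*(-50) = -85/4*(-50) = 2125/2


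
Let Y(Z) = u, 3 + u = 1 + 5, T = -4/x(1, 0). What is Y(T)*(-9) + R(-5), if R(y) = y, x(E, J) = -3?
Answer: -32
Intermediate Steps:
T = 4/3 (T = -4/(-3) = -4*(-1/3) = 4/3 ≈ 1.3333)
u = 3 (u = -3 + (1 + 5) = -3 + 6 = 3)
Y(Z) = 3
Y(T)*(-9) + R(-5) = 3*(-9) - 5 = -27 - 5 = -32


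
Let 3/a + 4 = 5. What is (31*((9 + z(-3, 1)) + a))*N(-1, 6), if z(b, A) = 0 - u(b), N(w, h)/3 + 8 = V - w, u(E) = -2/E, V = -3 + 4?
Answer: -6324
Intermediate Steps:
V = 1
a = 3 (a = 3/(-4 + 5) = 3/1 = 3*1 = 3)
N(w, h) = -21 - 3*w (N(w, h) = -24 + 3*(1 - w) = -24 + (3 - 3*w) = -21 - 3*w)
z(b, A) = 2/b (z(b, A) = 0 - (-2)/b = 0 + 2/b = 2/b)
(31*((9 + z(-3, 1)) + a))*N(-1, 6) = (31*((9 + 2/(-3)) + 3))*(-21 - 3*(-1)) = (31*((9 + 2*(-⅓)) + 3))*(-21 + 3) = (31*((9 - ⅔) + 3))*(-18) = (31*(25/3 + 3))*(-18) = (31*(34/3))*(-18) = (1054/3)*(-18) = -6324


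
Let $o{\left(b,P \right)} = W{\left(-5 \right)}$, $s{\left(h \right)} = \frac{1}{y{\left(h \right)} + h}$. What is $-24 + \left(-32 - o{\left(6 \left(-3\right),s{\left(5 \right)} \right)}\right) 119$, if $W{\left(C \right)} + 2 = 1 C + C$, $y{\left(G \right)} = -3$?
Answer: $-2404$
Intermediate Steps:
$W{\left(C \right)} = -2 + 2 C$ ($W{\left(C \right)} = -2 + \left(1 C + C\right) = -2 + \left(C + C\right) = -2 + 2 C$)
$s{\left(h \right)} = \frac{1}{-3 + h}$
$o{\left(b,P \right)} = -12$ ($o{\left(b,P \right)} = -2 + 2 \left(-5\right) = -2 - 10 = -12$)
$-24 + \left(-32 - o{\left(6 \left(-3\right),s{\left(5 \right)} \right)}\right) 119 = -24 + \left(-32 - -12\right) 119 = -24 + \left(-32 + 12\right) 119 = -24 - 2380 = -2404$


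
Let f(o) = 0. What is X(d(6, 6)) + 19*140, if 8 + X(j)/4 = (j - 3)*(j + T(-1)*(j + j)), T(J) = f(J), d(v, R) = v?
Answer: 2700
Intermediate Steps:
T(J) = 0
X(j) = -32 + 4*j*(-3 + j) (X(j) = -32 + 4*((j - 3)*(j + 0*(j + j))) = -32 + 4*((-3 + j)*(j + 0*(2*j))) = -32 + 4*((-3 + j)*(j + 0)) = -32 + 4*((-3 + j)*j) = -32 + 4*(j*(-3 + j)) = -32 + 4*j*(-3 + j))
X(d(6, 6)) + 19*140 = (-32 - 12*6 + 4*6²) + 19*140 = (-32 - 72 + 4*36) + 2660 = (-32 - 72 + 144) + 2660 = 40 + 2660 = 2700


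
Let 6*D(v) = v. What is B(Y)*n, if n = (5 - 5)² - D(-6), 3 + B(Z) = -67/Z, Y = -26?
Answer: -11/26 ≈ -0.42308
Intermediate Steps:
D(v) = v/6
B(Z) = -3 - 67/Z
n = 1 (n = (5 - 5)² - (-6)/6 = 0² - 1*(-1) = 0 + 1 = 1)
B(Y)*n = (-3 - 67/(-26))*1 = (-3 - 67*(-1/26))*1 = (-3 + 67/26)*1 = -11/26*1 = -11/26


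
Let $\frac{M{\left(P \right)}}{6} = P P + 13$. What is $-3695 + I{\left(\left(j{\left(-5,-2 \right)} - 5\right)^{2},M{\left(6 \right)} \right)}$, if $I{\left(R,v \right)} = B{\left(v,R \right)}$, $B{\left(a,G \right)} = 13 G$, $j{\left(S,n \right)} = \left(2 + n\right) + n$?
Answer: $-3058$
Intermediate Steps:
$M{\left(P \right)} = 78 + 6 P^{2}$ ($M{\left(P \right)} = 6 \left(P P + 13\right) = 6 \left(P^{2} + 13\right) = 6 \left(13 + P^{2}\right) = 78 + 6 P^{2}$)
$j{\left(S,n \right)} = 2 + 2 n$
$I{\left(R,v \right)} = 13 R$
$-3695 + I{\left(\left(j{\left(-5,-2 \right)} - 5\right)^{2},M{\left(6 \right)} \right)} = -3695 + 13 \left(\left(2 + 2 \left(-2\right)\right) - 5\right)^{2} = -3695 + 13 \left(\left(2 - 4\right) - 5\right)^{2} = -3695 + 13 \left(-2 - 5\right)^{2} = -3695 + 13 \left(-7\right)^{2} = -3695 + 13 \cdot 49 = -3695 + 637 = -3058$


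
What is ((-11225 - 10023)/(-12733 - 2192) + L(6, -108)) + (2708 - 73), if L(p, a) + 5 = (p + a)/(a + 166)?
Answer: 1138184767/432825 ≈ 2629.7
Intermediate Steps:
L(p, a) = -5 + (a + p)/(166 + a) (L(p, a) = -5 + (p + a)/(a + 166) = -5 + (a + p)/(166 + a))
((-11225 - 10023)/(-12733 - 2192) + L(6, -108)) + (2708 - 73) = ((-11225 - 10023)/(-12733 - 2192) + (-830 + 6 - 4*(-108))/(166 - 108)) + (2708 - 73) = (-21248/(-14925) + (-830 + 6 + 432)/58) + 2635 = (-21248*(-1/14925) + (1/58)*(-392)) + 2635 = (21248/14925 - 196/29) + 2635 = -2309108/432825 + 2635 = 1138184767/432825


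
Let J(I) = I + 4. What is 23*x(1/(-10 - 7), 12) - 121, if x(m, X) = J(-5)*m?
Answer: -2034/17 ≈ -119.65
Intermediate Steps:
J(I) = 4 + I
x(m, X) = -m (x(m, X) = (4 - 5)*m = -m)
23*x(1/(-10 - 7), 12) - 121 = 23*(-1/(-10 - 7)) - 121 = 23*(-1/(-17)) - 121 = 23*(-1*(-1/17)) - 121 = 23*(1/17) - 121 = 23/17 - 121 = -2034/17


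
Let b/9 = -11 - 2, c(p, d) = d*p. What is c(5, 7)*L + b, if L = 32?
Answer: 1003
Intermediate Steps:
b = -117 (b = 9*(-11 - 2) = 9*(-13) = -117)
c(5, 7)*L + b = (7*5)*32 - 117 = 35*32 - 117 = 1120 - 117 = 1003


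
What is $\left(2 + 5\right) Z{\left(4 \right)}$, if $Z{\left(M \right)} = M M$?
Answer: $112$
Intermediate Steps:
$Z{\left(M \right)} = M^{2}$
$\left(2 + 5\right) Z{\left(4 \right)} = \left(2 + 5\right) 4^{2} = 7 \cdot 16 = 112$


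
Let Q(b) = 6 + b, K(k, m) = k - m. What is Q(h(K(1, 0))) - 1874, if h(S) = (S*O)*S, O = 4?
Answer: -1864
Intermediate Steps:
h(S) = 4*S**2 (h(S) = (S*4)*S = (4*S)*S = 4*S**2)
Q(h(K(1, 0))) - 1874 = (6 + 4*(1 - 1*0)**2) - 1874 = (6 + 4*(1 + 0)**2) - 1874 = (6 + 4*1**2) - 1874 = (6 + 4*1) - 1874 = (6 + 4) - 1874 = 10 - 1874 = -1864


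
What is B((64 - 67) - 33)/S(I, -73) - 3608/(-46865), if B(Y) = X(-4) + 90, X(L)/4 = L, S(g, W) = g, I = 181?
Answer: 4121058/8482565 ≈ 0.48583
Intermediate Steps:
X(L) = 4*L
B(Y) = 74 (B(Y) = 4*(-4) + 90 = -16 + 90 = 74)
B((64 - 67) - 33)/S(I, -73) - 3608/(-46865) = 74/181 - 3608/(-46865) = 74*(1/181) - 3608*(-1/46865) = 74/181 + 3608/46865 = 4121058/8482565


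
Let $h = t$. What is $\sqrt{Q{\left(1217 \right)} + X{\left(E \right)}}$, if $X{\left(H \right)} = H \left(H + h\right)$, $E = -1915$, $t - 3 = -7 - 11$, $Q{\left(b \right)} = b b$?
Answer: $\sqrt{5177039} \approx 2275.3$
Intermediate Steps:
$Q{\left(b \right)} = b^{2}$
$t = -15$ ($t = 3 - 18 = -15$)
$h = -15$
$X{\left(H \right)} = H \left(-15 + H\right)$ ($X{\left(H \right)} = H \left(H - 15\right) = H \left(-15 + H\right)$)
$\sqrt{Q{\left(1217 \right)} + X{\left(E \right)}} = \sqrt{1217^{2} - 1915 \left(-15 - 1915\right)} = \sqrt{1481089 - -3695950} = \sqrt{1481089 + 3695950} = \sqrt{5177039}$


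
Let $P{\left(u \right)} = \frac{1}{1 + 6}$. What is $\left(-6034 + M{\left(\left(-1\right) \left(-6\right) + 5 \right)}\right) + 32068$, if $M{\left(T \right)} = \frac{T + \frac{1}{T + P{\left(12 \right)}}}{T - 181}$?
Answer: $\frac{69041995}{2652} \approx 26034.0$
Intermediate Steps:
$P{\left(u \right)} = \frac{1}{7}$
$M{\left(T \right)} = \frac{T + \frac{1}{\frac{1}{7} + T}}{-181 + T}$ ($M{\left(T \right)} = \frac{T + \frac{1}{T + \frac{1}{7}}}{T - 181} = \frac{T + \frac{1}{\frac{1}{7} + T}}{-181 + T}$)
$\left(-6034 + M{\left(\left(-1\right) \left(-6\right) + 5 \right)}\right) + 32068 = \left(-6034 + \frac{7 + \left(\left(-1\right) \left(-6\right) + 5\right) + 7 \left(\left(-1\right) \left(-6\right) + 5\right)^{2}}{-181 - 1266 \left(\left(-1\right) \left(-6\right) + 5\right) + 7 \left(\left(-1\right) \left(-6\right) + 5\right)^{2}}\right) + 32068 = \left(-6034 + \frac{7 + \left(6 + 5\right) + 7 \left(6 + 5\right)^{2}}{-181 - 1266 \left(6 + 5\right) + 7 \left(6 + 5\right)^{2}}\right) + 32068 = \left(-6034 + \frac{7 + 11 + 7 \cdot 11^{2}}{-181 - 13926 + 7 \cdot 11^{2}}\right) + 32068 = \left(-6034 + \frac{7 + 11 + 7 \cdot 121}{-181 - 13926 + 7 \cdot 121}\right) + 32068 = \left(-6034 + \frac{7 + 11 + 847}{-181 - 13926 + 847}\right) + 32068 = \left(-6034 + \frac{1}{-13260} \cdot 865\right) + 32068 = \left(-6034 - \frac{173}{2652}\right) + 32068 = - \frac{16002341}{2652} + 32068 = \frac{69041995}{2652}$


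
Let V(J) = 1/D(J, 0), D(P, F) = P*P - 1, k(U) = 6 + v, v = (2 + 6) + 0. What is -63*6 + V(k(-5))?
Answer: -73709/195 ≈ -377.99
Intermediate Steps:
v = 8 (v = 8 + 0 = 8)
k(U) = 14 (k(U) = 6 + 8 = 14)
D(P, F) = -1 + P² (D(P, F) = P² - 1 = -1 + P²)
V(J) = 1/(-1 + J²)
-63*6 + V(k(-5)) = -63*6 + 1/(-1 + 14²) = -378 + 1/(-1 + 196) = -378 + 1/195 = -73709/195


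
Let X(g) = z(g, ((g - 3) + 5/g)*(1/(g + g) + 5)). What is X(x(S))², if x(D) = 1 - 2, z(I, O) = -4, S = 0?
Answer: 16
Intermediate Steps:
x(D) = -1
X(g) = -4
X(x(S))² = (-4)² = 16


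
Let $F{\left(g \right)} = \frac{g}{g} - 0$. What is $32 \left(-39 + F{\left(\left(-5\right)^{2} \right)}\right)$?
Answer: $-1216$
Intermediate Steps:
$F{\left(g \right)} = 1$ ($F{\left(g \right)} = 1 + 0 = 1$)
$32 \left(-39 + F{\left(\left(-5\right)^{2} \right)}\right) = 32 \left(-39 + 1\right) = 32 \left(-38\right) = -1216$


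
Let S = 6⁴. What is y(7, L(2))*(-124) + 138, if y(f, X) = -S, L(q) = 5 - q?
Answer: 160842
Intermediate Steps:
S = 1296
y(f, X) = -1296 (y(f, X) = -1*1296 = -1296)
y(7, L(2))*(-124) + 138 = -1296*(-124) + 138 = 160704 + 138 = 160842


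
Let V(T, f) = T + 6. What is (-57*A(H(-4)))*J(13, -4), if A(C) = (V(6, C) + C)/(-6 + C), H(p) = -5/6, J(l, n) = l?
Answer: 49647/41 ≈ 1210.9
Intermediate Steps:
V(T, f) = 6 + T
H(p) = -⅚ (H(p) = -5*⅙ = -⅚)
A(C) = (12 + C)/(-6 + C) (A(C) = ((6 + 6) + C)/(-6 + C) = (12 + C)/(-6 + C))
(-57*A(H(-4)))*J(13, -4) = -57*(12 - ⅚)/(-6 - ⅚)*13 = -57*67/((-41/6)*6)*13 = -(-342)*67/(41*6)*13 = -57*(-67/41)*13 = (3819/41)*13 = 49647/41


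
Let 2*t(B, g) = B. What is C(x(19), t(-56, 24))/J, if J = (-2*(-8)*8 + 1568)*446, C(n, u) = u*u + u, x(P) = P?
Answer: 189/189104 ≈ 0.00099945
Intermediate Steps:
t(B, g) = B/2
C(n, u) = u + u² (C(n, u) = u² + u = u + u²)
J = 756416 (J = (16*8 + 1568)*446 = (128 + 1568)*446 = 1696*446 = 756416)
C(x(19), t(-56, 24))/J = (((½)*(-56))*(1 + (½)*(-56)))/756416 = -28*(1 - 28)*(1/756416) = -28*(-27)*(1/756416) = 756*(1/756416) = 189/189104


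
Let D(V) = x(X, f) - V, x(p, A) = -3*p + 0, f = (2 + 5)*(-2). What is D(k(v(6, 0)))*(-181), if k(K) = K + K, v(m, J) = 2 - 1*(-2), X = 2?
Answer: 2534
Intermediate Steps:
f = -14 (f = 7*(-2) = -14)
v(m, J) = 4 (v(m, J) = 2 + 2 = 4)
x(p, A) = -3*p
k(K) = 2*K
D(V) = -6 - V (D(V) = -3*2 - V = -6 - V)
D(k(v(6, 0)))*(-181) = (-6 - 2*4)*(-181) = (-6 - 1*8)*(-181) = (-6 - 8)*(-181) = -14*(-181) = 2534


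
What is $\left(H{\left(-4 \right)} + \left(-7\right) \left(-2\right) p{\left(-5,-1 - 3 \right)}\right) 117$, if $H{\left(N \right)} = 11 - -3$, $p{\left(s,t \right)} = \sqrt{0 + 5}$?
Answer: $1638 + 1638 \sqrt{5} \approx 5300.7$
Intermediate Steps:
$p{\left(s,t \right)} = \sqrt{5}$
$H{\left(N \right)} = 14$ ($H{\left(N \right)} = 11 + 3 = 14$)
$\left(H{\left(-4 \right)} + \left(-7\right) \left(-2\right) p{\left(-5,-1 - 3 \right)}\right) 117 = \left(14 + \left(-7\right) \left(-2\right) \sqrt{5}\right) 117 = \left(14 + 14 \sqrt{5}\right) 117 = 1638 + 1638 \sqrt{5}$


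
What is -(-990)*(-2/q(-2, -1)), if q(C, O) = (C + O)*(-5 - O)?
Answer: -165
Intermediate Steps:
q(C, O) = (-5 - O)*(C + O)
-(-990)*(-2/q(-2, -1)) = -(-990)*(-2/(-1*(-1)² - 5*(-2) - 5*(-1) - 1*(-2)*(-1))) = -(-990)*(-2/(-1*1 + 10 + 5 - 2)) = -(-990)*(-2/(-1 + 10 + 5 - 2)) = -(-990)*(-2/12) = -(-990)*(-2*1/12) = -(-990)*(-1)/6 = -990*⅙ = -165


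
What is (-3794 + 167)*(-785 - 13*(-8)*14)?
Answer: -2433717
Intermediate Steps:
(-3794 + 167)*(-785 - 13*(-8)*14) = -3627*(-785 + 104*14) = -3627*(-785 + 1456) = -3627*671 = -2433717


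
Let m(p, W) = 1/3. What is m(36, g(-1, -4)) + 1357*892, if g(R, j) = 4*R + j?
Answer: 3631333/3 ≈ 1.2104e+6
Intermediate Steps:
g(R, j) = j + 4*R
m(p, W) = ⅓
m(36, g(-1, -4)) + 1357*892 = ⅓ + 1357*892 = ⅓ + 1210444 = 3631333/3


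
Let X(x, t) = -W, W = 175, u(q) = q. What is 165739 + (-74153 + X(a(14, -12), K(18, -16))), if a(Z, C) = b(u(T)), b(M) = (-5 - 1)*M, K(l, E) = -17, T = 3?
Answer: 91411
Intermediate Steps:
b(M) = -6*M
a(Z, C) = -18 (a(Z, C) = -6*3 = -18)
X(x, t) = -175 (X(x, t) = -1*175 = -175)
165739 + (-74153 + X(a(14, -12), K(18, -16))) = 165739 + (-74153 - 175) = 165739 - 74328 = 91411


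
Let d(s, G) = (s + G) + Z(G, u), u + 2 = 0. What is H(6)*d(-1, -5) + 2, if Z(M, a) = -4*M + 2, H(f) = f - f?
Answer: 2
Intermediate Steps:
u = -2 (u = -2 + 0 = -2)
H(f) = 0
Z(M, a) = 2 - 4*M
d(s, G) = 2 + s - 3*G (d(s, G) = (s + G) + (2 - 4*G) = (G + s) + (2 - 4*G) = 2 + s - 3*G)
H(6)*d(-1, -5) + 2 = 0*(2 - 1 - 3*(-5)) + 2 = 0*(2 - 1 + 15) + 2 = 0*16 + 2 = 0 + 2 = 2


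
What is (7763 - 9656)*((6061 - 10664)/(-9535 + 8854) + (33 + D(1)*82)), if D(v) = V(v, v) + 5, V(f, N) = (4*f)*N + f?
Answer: -369447976/227 ≈ -1.6275e+6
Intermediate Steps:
V(f, N) = f + 4*N*f (V(f, N) = 4*N*f + f = f + 4*N*f)
D(v) = 5 + v*(1 + 4*v) (D(v) = v*(1 + 4*v) + 5 = 5 + v*(1 + 4*v))
(7763 - 9656)*((6061 - 10664)/(-9535 + 8854) + (33 + D(1)*82)) = (7763 - 9656)*((6061 - 10664)/(-9535 + 8854) + (33 + (5 + 1*(1 + 4*1))*82)) = -1893*(-4603/(-681) + (33 + (5 + 1*(1 + 4))*82)) = -1893*(-4603*(-1/681) + (33 + (5 + 1*5)*82)) = -1893*(4603/681 + (33 + (5 + 5)*82)) = -1893*(4603/681 + (33 + 10*82)) = -1893*(4603/681 + (33 + 820)) = -1893*(4603/681 + 853) = -1893*585496/681 = -369447976/227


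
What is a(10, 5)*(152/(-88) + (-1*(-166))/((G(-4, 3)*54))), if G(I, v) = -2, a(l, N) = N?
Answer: -9695/594 ≈ -16.322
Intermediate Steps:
a(10, 5)*(152/(-88) + (-1*(-166))/((G(-4, 3)*54))) = 5*(152/(-88) + (-1*(-166))/((-2*54))) = 5*(152*(-1/88) + 166/(-108)) = 5*(-19/11 + 166*(-1/108)) = 5*(-19/11 - 83/54) = 5*(-1939/594) = -9695/594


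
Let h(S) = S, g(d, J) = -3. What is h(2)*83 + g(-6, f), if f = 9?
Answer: 163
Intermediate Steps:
h(2)*83 + g(-6, f) = 2*83 - 3 = 166 - 3 = 163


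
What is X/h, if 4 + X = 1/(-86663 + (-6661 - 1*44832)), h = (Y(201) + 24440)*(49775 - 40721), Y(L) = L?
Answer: -552625/30822550271784 ≈ -1.7929e-8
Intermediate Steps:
h = 223099614 (h = (201 + 24440)*(49775 - 40721) = 24641*9054 = 223099614)
X = -552625/138156 (X = -4 + 1/(-86663 + (-6661 - 1*44832)) = -4 + 1/(-86663 + (-6661 - 44832)) = -4 + 1/(-86663 - 51493) = -4 + 1/(-138156) = -4 - 1/138156 = -552625/138156 ≈ -4.0000)
X/h = -552625/138156/223099614 = -552625/138156*1/223099614 = -552625/30822550271784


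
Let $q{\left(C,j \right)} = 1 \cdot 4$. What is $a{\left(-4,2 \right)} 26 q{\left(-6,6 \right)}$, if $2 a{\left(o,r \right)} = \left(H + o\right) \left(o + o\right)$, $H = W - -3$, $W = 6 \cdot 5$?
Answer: $-12064$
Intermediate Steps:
$q{\left(C,j \right)} = 4$
$W = 30$
$H = 33$ ($H = 30 - -3 = 30 + 3 = 33$)
$a{\left(o,r \right)} = o \left(33 + o\right)$ ($a{\left(o,r \right)} = \frac{\left(33 + o\right) \left(o + o\right)}{2} = \frac{\left(33 + o\right) 2 o}{2} = \frac{2 o \left(33 + o\right)}{2} = o \left(33 + o\right)$)
$a{\left(-4,2 \right)} 26 q{\left(-6,6 \right)} = - 4 \left(33 - 4\right) 26 \cdot 4 = \left(-4\right) 29 \cdot 26 \cdot 4 = \left(-116\right) 26 \cdot 4 = \left(-3016\right) 4 = -12064$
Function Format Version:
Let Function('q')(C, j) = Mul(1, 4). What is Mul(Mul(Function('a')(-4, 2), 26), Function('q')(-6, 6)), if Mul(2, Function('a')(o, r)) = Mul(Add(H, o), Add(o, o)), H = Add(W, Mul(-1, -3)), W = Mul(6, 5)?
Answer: -12064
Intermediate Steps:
Function('q')(C, j) = 4
W = 30
H = 33 (H = Add(30, Mul(-1, -3)) = Add(30, 3) = 33)
Function('a')(o, r) = Mul(o, Add(33, o)) (Function('a')(o, r) = Mul(Rational(1, 2), Mul(Add(33, o), Add(o, o))) = Mul(Rational(1, 2), Mul(Add(33, o), Mul(2, o))) = Mul(Rational(1, 2), Mul(2, o, Add(33, o))) = Mul(o, Add(33, o)))
Mul(Mul(Function('a')(-4, 2), 26), Function('q')(-6, 6)) = Mul(Mul(Mul(-4, Add(33, -4)), 26), 4) = Mul(Mul(Mul(-4, 29), 26), 4) = Mul(Mul(-116, 26), 4) = Mul(-3016, 4) = -12064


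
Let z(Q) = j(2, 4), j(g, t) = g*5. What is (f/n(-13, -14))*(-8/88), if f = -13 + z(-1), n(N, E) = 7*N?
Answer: -3/1001 ≈ -0.0029970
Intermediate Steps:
j(g, t) = 5*g
z(Q) = 10 (z(Q) = 5*2 = 10)
f = -3 (f = -13 + 10 = -3)
(f/n(-13, -14))*(-8/88) = (-3/(7*(-13)))*(-8/88) = (-3/(-91))*(-8*1/88) = -1/91*(-3)*(-1/11) = (3/91)*(-1/11) = -3/1001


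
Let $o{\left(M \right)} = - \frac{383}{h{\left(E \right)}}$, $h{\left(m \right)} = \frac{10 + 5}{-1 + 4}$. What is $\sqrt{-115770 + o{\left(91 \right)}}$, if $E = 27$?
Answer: $\frac{i \sqrt{2896165}}{5} \approx 340.36 i$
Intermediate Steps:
$h{\left(m \right)} = 5$ ($h{\left(m \right)} = \frac{15}{3} = 15 \cdot \frac{1}{3} = 5$)
$o{\left(M \right)} = - \frac{383}{5}$
$\sqrt{-115770 + o{\left(91 \right)}} = \sqrt{-115770 - \frac{383}{5}} = \sqrt{- \frac{579233}{5}} = \frac{i \sqrt{2896165}}{5}$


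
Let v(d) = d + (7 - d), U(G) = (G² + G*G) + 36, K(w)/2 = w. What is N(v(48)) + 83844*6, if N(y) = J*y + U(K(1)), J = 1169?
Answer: 511291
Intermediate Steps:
K(w) = 2*w
U(G) = 36 + 2*G² (U(G) = (G² + G²) + 36 = 2*G² + 36 = 36 + 2*G²)
v(d) = 7
N(y) = 44 + 1169*y (N(y) = 1169*y + (36 + 2*(2*1)²) = 1169*y + (36 + 2*2²) = 1169*y + (36 + 2*4) = 1169*y + (36 + 8) = 1169*y + 44 = 44 + 1169*y)
N(v(48)) + 83844*6 = (44 + 1169*7) + 83844*6 = (44 + 8183) + 503064 = 8227 + 503064 = 511291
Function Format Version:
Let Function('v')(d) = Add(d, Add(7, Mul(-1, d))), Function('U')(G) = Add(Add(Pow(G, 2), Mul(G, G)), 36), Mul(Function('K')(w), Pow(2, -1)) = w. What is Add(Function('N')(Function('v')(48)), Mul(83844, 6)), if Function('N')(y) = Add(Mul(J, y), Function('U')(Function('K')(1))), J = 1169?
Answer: 511291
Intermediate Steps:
Function('K')(w) = Mul(2, w)
Function('U')(G) = Add(36, Mul(2, Pow(G, 2))) (Function('U')(G) = Add(Add(Pow(G, 2), Pow(G, 2)), 36) = Add(Mul(2, Pow(G, 2)), 36) = Add(36, Mul(2, Pow(G, 2))))
Function('v')(d) = 7
Function('N')(y) = Add(44, Mul(1169, y)) (Function('N')(y) = Add(Mul(1169, y), Add(36, Mul(2, Pow(Mul(2, 1), 2)))) = Add(Mul(1169, y), Add(36, Mul(2, Pow(2, 2)))) = Add(Mul(1169, y), Add(36, Mul(2, 4))) = Add(Mul(1169, y), Add(36, 8)) = Add(Mul(1169, y), 44) = Add(44, Mul(1169, y)))
Add(Function('N')(Function('v')(48)), Mul(83844, 6)) = Add(Add(44, Mul(1169, 7)), Mul(83844, 6)) = Add(Add(44, 8183), 503064) = Add(8227, 503064) = 511291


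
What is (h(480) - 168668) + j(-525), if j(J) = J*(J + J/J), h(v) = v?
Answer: 106912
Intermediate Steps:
j(J) = J*(1 + J) (j(J) = J*(J + 1) = J*(1 + J))
(h(480) - 168668) + j(-525) = (480 - 168668) - 525*(1 - 525) = -168188 - 525*(-524) = -168188 + 275100 = 106912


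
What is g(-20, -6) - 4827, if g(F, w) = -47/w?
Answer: -28915/6 ≈ -4819.2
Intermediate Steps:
g(-20, -6) - 4827 = -47/(-6) - 4827 = -47*(-⅙) - 4827 = 47/6 - 4827 = -28915/6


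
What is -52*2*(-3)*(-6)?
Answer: -1872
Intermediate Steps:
-52*2*(-3)*(-6) = -(-312)*(-6) = -52*36 = -1872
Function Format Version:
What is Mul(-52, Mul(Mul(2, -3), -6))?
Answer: -1872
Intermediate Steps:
Mul(-52, Mul(Mul(2, -3), -6)) = Mul(-52, Mul(-6, -6)) = Mul(-52, 36) = -1872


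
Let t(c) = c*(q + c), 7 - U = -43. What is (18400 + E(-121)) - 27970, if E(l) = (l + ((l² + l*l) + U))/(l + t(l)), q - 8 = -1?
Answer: -130821399/13673 ≈ -9567.9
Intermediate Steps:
U = 50 (U = 7 - 1*(-43) = 7 + 43 = 50)
q = 7 (q = 8 - 1 = 7)
t(c) = c*(7 + c)
E(l) = (50 + l + 2*l²)/(l + l*(7 + l)) (E(l) = (l + ((l² + l*l) + 50))/(l + l*(7 + l)) = (l + ((l² + l²) + 50))/(l + l*(7 + l)) = (l + (2*l² + 50))/(l + l*(7 + l)) = (l + (50 + 2*l²))/(l + l*(7 + l)) = (50 + l + 2*l²)/(l + l*(7 + l)))
(18400 + E(-121)) - 27970 = (18400 + (50 - 121 + 2*(-121)²)/((-121)*(8 - 121))) - 27970 = (18400 - 1/121*(50 - 121 + 2*14641)/(-113)) - 27970 = (18400 - 1/121*(-1/113)*(50 - 121 + 29282)) - 27970 = (18400 - 1/121*(-1/113)*29211) - 27970 = (18400 + 29211/13673) - 27970 = 251612411/13673 - 27970 = -130821399/13673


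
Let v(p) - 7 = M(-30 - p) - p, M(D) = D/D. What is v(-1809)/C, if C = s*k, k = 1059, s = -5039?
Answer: -1817/5336301 ≈ -0.00034050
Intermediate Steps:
M(D) = 1
C = -5336301 (C = -5039*1059 = -5336301)
v(p) = 8 - p (v(p) = 7 + (1 - p) = 8 - p)
v(-1809)/C = (8 - 1*(-1809))/(-5336301) = (8 + 1809)*(-1/5336301) = 1817*(-1/5336301) = -1817/5336301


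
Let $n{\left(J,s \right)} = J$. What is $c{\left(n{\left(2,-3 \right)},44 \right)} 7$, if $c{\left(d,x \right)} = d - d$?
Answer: $0$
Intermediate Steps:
$c{\left(d,x \right)} = 0$
$c{\left(n{\left(2,-3 \right)},44 \right)} 7 = 0 \cdot 7 = 0$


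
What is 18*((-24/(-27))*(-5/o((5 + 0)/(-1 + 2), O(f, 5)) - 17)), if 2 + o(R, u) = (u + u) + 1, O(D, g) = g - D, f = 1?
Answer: -1984/7 ≈ -283.43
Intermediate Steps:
o(R, u) = -1 + 2*u (o(R, u) = -2 + ((u + u) + 1) = -2 + (2*u + 1) = -2 + (1 + 2*u) = -1 + 2*u)
18*((-24/(-27))*(-5/o((5 + 0)/(-1 + 2), O(f, 5)) - 17)) = 18*((-24/(-27))*(-5/(-1 + 2*(5 - 1*1)) - 17)) = 18*((-24*(-1/27))*(-5/(-1 + 2*(5 - 1)) - 17)) = 18*(8*(-5/(-1 + 2*4) - 17)/9) = 18*(8*(-5/(-1 + 8) - 17)/9) = 18*(8*(-5/7 - 17)/9) = 18*((8/9)*(-124/7)) = 18*(-992/63) = -1984/7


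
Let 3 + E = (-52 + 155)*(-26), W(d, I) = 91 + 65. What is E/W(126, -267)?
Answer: -2681/156 ≈ -17.186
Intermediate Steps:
W(d, I) = 156
E = -2681 (E = -3 + (-52 + 155)*(-26) = -3 + 103*(-26) = -3 - 2678 = -2681)
E/W(126, -267) = -2681/156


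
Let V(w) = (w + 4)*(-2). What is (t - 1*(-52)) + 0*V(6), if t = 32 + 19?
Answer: 103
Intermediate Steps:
t = 51
V(w) = -8 - 2*w (V(w) = (4 + w)*(-2) = -8 - 2*w)
(t - 1*(-52)) + 0*V(6) = (51 - 1*(-52)) + 0*(-8 - 2*6) = (51 + 52) + 0*(-8 - 12) = 103 + 0*(-20) = 103 + 0 = 103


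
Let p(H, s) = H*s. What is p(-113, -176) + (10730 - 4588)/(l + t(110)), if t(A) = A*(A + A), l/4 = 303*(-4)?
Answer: 192439359/9676 ≈ 19888.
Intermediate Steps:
l = -4848 (l = 4*(303*(-4)) = 4*(-1212) = -4848)
t(A) = 2*A² (t(A) = A*(2*A) = 2*A²)
p(-113, -176) + (10730 - 4588)/(l + t(110)) = -113*(-176) + (10730 - 4588)/(-4848 + 2*110²) = 19888 + 6142/(-4848 + 2*12100) = 19888 + 6142/(-4848 + 24200) = 19888 + 6142/19352 = 19888 + 6142*(1/19352) = 19888 + 3071/9676 = 192439359/9676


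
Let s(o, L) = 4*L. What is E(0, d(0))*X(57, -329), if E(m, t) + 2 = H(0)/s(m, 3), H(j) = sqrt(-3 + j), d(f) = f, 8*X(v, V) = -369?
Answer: 369/4 - 123*I*sqrt(3)/32 ≈ 92.25 - 6.6576*I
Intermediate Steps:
X(v, V) = -369/8 (X(v, V) = (1/8)*(-369) = -369/8)
E(m, t) = -2 + I*sqrt(3)/12 (E(m, t) = -2 + sqrt(-3 + 0)/((4*3)) = -2 + sqrt(-3)/12 = -2 + (I*sqrt(3))*(1/12) = -2 + I*sqrt(3)/12)
E(0, d(0))*X(57, -329) = (-2 + I*sqrt(3)/12)*(-369/8) = 369/4 - 123*I*sqrt(3)/32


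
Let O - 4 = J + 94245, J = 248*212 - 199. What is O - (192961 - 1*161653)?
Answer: 115318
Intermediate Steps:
J = 52377 (J = 52576 - 199 = 52377)
O = 146626 (O = 4 + (52377 + 94245) = 4 + 146622 = 146626)
O - (192961 - 1*161653) = 146626 - (192961 - 1*161653) = 146626 - (192961 - 161653) = 146626 - 1*31308 = 146626 - 31308 = 115318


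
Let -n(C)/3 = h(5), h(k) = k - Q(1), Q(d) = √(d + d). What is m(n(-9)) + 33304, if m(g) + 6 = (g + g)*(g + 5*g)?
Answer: 36214 - 1080*√2 ≈ 34687.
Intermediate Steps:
Q(d) = √2*√d (Q(d) = √(2*d) = √2*√d)
h(k) = k - √2 (h(k) = k - √2*√1 = k - √2)
n(C) = -15 + 3*√2 (n(C) = -3*(5 - √2) = -15 + 3*√2)
m(g) = -6 + 12*g² (m(g) = -6 + (g + g)*(g + 5*g) = -6 + (2*g)*(6*g) = -6 + 12*g²)
m(n(-9)) + 33304 = (-6 + 12*(-15 + 3*√2)²) + 33304 = 33298 + 12*(-15 + 3*√2)²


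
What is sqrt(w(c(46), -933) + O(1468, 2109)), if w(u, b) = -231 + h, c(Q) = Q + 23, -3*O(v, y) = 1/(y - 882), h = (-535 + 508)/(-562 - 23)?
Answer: I*sqrt(1469066815645)/79755 ≈ 15.197*I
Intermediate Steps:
h = 3/65 (h = -27/(-585) = -27*(-1/585) = 3/65 ≈ 0.046154)
O(v, y) = -1/(3*(-882 + y)) (O(v, y) = -1/(3*(y - 882)) = -1/(3*(-882 + y)))
c(Q) = 23 + Q
w(u, b) = -15012/65 (w(u, b) = -231 + 3/65 = -15012/65)
sqrt(w(c(46), -933) + O(1468, 2109)) = sqrt(-15012/65 - 1/(-2646 + 3*2109)) = sqrt(-15012/65 - 1/(-2646 + 6327)) = sqrt(-15012/65 - 1/3681) = sqrt(-55259237/239265) = I*sqrt(1469066815645)/79755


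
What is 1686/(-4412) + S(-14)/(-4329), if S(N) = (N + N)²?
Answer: -5378851/9549774 ≈ -0.56324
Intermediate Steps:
S(N) = 4*N² (S(N) = (2*N)² = 4*N²)
1686/(-4412) + S(-14)/(-4329) = 1686/(-4412) + (4*(-14)²)/(-4329) = 1686*(-1/4412) + (4*196)*(-1/4329) = -843/2206 + 784*(-1/4329) = -843/2206 - 784/4329 = -5378851/9549774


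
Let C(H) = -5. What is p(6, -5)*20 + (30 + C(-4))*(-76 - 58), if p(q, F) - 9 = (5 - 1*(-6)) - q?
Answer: -3070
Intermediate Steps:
p(q, F) = 20 - q (p(q, F) = 9 + ((5 - 1*(-6)) - q) = 9 + ((5 + 6) - q) = 9 + (11 - q) = 20 - q)
p(6, -5)*20 + (30 + C(-4))*(-76 - 58) = (20 - 1*6)*20 + (30 - 5)*(-76 - 58) = (20 - 6)*20 + 25*(-134) = 14*20 - 3350 = 280 - 3350 = -3070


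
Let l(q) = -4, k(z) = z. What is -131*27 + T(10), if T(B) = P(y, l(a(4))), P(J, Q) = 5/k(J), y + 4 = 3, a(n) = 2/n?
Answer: -3542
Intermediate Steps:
y = -1 (y = -4 + 3 = -1)
P(J, Q) = 5/J
T(B) = -5 (T(B) = 5/(-1) = 5*(-1) = -5)
-131*27 + T(10) = -131*27 - 5 = -3537 - 5 = -3542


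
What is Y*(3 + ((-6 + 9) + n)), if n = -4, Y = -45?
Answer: -90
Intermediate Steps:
Y*(3 + ((-6 + 9) + n)) = -45*(3 + ((-6 + 9) - 4)) = -45*(3 + (3 - 4)) = -45*(3 - 1) = -45*2 = -90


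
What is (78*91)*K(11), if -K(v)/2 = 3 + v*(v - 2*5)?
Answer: -198744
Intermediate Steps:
K(v) = -6 - 2*v*(-10 + v) (K(v) = -2*(3 + v*(v - 2*5)) = -2*(3 + v*(v - 10)) = -2*(3 + v*(-10 + v)) = -6 - 2*v*(-10 + v))
(78*91)*K(11) = (78*91)*(-6 - 2*11² + 20*11) = 7098*(-6 - 2*121 + 220) = 7098*(-6 - 242 + 220) = 7098*(-28) = -198744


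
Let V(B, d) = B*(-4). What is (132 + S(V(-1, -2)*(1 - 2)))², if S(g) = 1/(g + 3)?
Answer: 17161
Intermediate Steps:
V(B, d) = -4*B
S(g) = 1/(3 + g)
(132 + S(V(-1, -2)*(1 - 2)))² = (132 + 1/(3 + (-4*(-1))*(1 - 2)))² = (132 + 1/(3 + 4*(-1)))² = (132 + 1/(3 - 4))² = (132 + 1/(-1))² = (132 - 1)² = 131² = 17161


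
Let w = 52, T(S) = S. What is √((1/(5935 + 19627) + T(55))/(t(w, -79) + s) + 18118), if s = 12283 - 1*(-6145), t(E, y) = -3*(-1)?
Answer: √4021589942588110338754/471133222 ≈ 134.60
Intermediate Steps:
t(E, y) = 3
s = 18428 (s = 12283 + 6145 = 18428)
√((1/(5935 + 19627) + T(55))/(t(w, -79) + s) + 18118) = √((1/(5935 + 19627) + 55)/(3 + 18428) + 18118) = √((1/25562 + 55)/18431 + 18118) = √((1/25562 + 55)*(1/18431) + 18118) = √((1405911/25562)*(1/18431) + 18118) = √(1405911/471133222 + 18118) = √(8535993122107/471133222) = √4021589942588110338754/471133222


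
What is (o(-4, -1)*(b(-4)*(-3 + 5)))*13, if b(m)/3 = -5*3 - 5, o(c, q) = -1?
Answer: 1560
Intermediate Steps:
b(m) = -60 (b(m) = 3*(-5*3 - 5) = 3*(-15 - 5) = 3*(-20) = -60)
(o(-4, -1)*(b(-4)*(-3 + 5)))*13 = -(-60)*(-3 + 5)*13 = -(-60)*2*13 = -1*(-120)*13 = 120*13 = 1560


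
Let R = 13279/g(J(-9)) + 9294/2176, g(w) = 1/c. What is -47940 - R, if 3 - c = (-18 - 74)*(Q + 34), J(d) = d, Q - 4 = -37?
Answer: -1424680807/1088 ≈ -1.3095e+6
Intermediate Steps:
Q = -33 (Q = 4 - 37 = -33)
c = 95 (c = 3 - (-18 - 74)*(-33 + 34) = 3 - (-92) = 3 - 1*(-92) = 3 + 92 = 95)
g(w) = 1/95
R = 1372522087/1088 (R = 13279/(1/95) + 9294/2176 = 13279*95 + 9294*(1/2176) = 1261505 + 4647/1088 = 1372522087/1088 ≈ 1.2615e+6)
-47940 - R = -47940 - 1*1372522087/1088 = -47940 - 1372522087/1088 = -1424680807/1088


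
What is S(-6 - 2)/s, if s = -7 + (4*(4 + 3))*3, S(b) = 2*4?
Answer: 8/77 ≈ 0.10390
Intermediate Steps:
S(b) = 8
s = 77 (s = -7 + (4*7)*3 = -7 + 28*3 = -7 + 84 = 77)
S(-6 - 2)/s = 8/77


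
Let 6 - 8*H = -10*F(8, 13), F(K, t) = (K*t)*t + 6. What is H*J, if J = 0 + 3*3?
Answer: 61137/4 ≈ 15284.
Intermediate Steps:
F(K, t) = 6 + K*t² (F(K, t) = K*t² + 6 = 6 + K*t²)
J = 9 (J = 0 + 9 = 9)
H = 6793/4 (H = ¾ - (-5)*(6 + 8*13²)/4 = ¾ - (-5)*(6 + 8*169)/4 = ¾ - (-5)*(6 + 1352)/4 = ¾ - (-5)*1358/4 = ¾ - ⅛*(-13580) = ¾ + 3395/2 = 6793/4 ≈ 1698.3)
H*J = (6793/4)*9 = 61137/4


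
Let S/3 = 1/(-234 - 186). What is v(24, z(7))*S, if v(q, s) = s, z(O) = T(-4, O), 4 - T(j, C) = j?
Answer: -2/35 ≈ -0.057143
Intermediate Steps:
T(j, C) = 4 - j
z(O) = 8 (z(O) = 4 - 1*(-4) = 4 + 4 = 8)
S = -1/140 (S = 3/(-234 - 186) = 3/(-420) = 3*(-1/420) = -1/140 ≈ -0.0071429)
v(24, z(7))*S = 8*(-1/140) = -2/35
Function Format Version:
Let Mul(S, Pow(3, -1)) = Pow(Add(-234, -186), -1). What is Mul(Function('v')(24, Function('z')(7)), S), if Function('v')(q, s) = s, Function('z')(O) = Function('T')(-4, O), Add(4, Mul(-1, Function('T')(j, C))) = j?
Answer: Rational(-2, 35) ≈ -0.057143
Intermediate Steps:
Function('T')(j, C) = Add(4, Mul(-1, j))
Function('z')(O) = 8 (Function('z')(O) = Add(4, Mul(-1, -4)) = Add(4, 4) = 8)
S = Rational(-1, 140) (S = Mul(3, Pow(Add(-234, -186), -1)) = Mul(3, Pow(-420, -1)) = Mul(3, Rational(-1, 420)) = Rational(-1, 140) ≈ -0.0071429)
Mul(Function('v')(24, Function('z')(7)), S) = Mul(8, Rational(-1, 140)) = Rational(-2, 35)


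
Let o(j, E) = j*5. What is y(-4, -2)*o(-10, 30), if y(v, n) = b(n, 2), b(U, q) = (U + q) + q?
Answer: -100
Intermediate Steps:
b(U, q) = U + 2*q
y(v, n) = 4 + n (y(v, n) = n + 2*2 = n + 4 = 4 + n)
o(j, E) = 5*j
y(-4, -2)*o(-10, 30) = (4 - 2)*(5*(-10)) = 2*(-50) = -100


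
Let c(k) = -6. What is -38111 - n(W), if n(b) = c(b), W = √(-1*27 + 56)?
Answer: -38105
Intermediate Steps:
W = √29 (W = √(-27 + 56) = √29 ≈ 5.3852)
n(b) = -6
-38111 - n(W) = -38111 - 1*(-6) = -38111 + 6 = -38105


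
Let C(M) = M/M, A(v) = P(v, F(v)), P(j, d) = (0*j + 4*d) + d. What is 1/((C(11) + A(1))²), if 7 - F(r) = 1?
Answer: 1/961 ≈ 0.0010406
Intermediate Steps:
F(r) = 6 (F(r) = 7 - 1*1 = 7 - 1 = 6)
P(j, d) = 5*d (P(j, d) = (0 + 4*d) + d = 4*d + d = 5*d)
A(v) = 30 (A(v) = 5*6 = 30)
C(M) = 1
1/((C(11) + A(1))²) = 1/((1 + 30)²) = 1/(31²) = 1/961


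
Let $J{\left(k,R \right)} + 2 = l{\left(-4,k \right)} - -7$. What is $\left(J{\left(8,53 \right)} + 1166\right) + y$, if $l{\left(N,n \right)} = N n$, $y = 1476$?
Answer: $2615$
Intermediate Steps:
$J{\left(k,R \right)} = 5 - 4 k$ ($J{\left(k,R \right)} = -2 - \left(-7 + 4 k\right) = 5 - 4 k$)
$\left(J{\left(8,53 \right)} + 1166\right) + y = \left(\left(5 - 32\right) + 1166\right) + 1476 = \left(-27 + 1166\right) + 1476 = 1139 + 1476 = 2615$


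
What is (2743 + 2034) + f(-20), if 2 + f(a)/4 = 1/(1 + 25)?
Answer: 61999/13 ≈ 4769.2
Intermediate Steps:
f(a) = -102/13 (f(a) = -8 + 4/(1 + 25) = -8 + 4/26 = -8 + 4*(1/26) = -8 + 2/13 = -102/13)
(2743 + 2034) + f(-20) = (2743 + 2034) - 102/13 = 4777 - 102/13 = 61999/13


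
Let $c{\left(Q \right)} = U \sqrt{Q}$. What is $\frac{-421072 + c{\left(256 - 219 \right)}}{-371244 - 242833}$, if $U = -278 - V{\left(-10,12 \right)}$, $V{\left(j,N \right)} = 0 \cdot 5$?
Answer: $\frac{421072}{614077} + \frac{278 \sqrt{37}}{614077} \approx 0.68845$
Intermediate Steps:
$V{\left(j,N \right)} = 0$
$U = -278$ ($U = -278 - 0 = -278 + 0 = -278$)
$c{\left(Q \right)} = - 278 \sqrt{Q}$
$\frac{-421072 + c{\left(256 - 219 \right)}}{-371244 - 242833} = \frac{-421072 - 278 \sqrt{256 - 219}}{-371244 - 242833} = \frac{-421072 - 278 \sqrt{256 - 219}}{-614077} = \left(-421072 - 278 \sqrt{37}\right) \left(- \frac{1}{614077}\right) = \frac{421072}{614077} + \frac{278 \sqrt{37}}{614077}$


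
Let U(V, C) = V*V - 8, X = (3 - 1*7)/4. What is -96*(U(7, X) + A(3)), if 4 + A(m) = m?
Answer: -3840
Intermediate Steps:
A(m) = -4 + m
X = -1 (X = (3 - 7)*(¼) = -4*¼ = -1)
U(V, C) = -8 + V² (U(V, C) = V² - 8 = -8 + V²)
-96*(U(7, X) + A(3)) = -96*((-8 + 7²) + (-4 + 3)) = -96*((-8 + 49) - 1) = -96*(41 - 1) = -96*40 = -3840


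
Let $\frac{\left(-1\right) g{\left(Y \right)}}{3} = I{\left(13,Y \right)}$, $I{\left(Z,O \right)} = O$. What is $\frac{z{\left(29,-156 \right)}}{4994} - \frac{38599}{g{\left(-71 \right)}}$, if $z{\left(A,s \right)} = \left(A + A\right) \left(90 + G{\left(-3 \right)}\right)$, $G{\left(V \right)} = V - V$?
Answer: $- \frac{95825773}{531861} \approx -180.17$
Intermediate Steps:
$G{\left(V \right)} = 0$
$g{\left(Y \right)} = - 3 Y$
$z{\left(A,s \right)} = 180 A$ ($z{\left(A,s \right)} = \left(A + A\right) \left(90 + 0\right) = 2 A 90 = 180 A$)
$\frac{z{\left(29,-156 \right)}}{4994} - \frac{38599}{g{\left(-71 \right)}} = \frac{180 \cdot 29}{4994} - \frac{38599}{\left(-3\right) \left(-71\right)} = 5220 \cdot \frac{1}{4994} - \frac{38599}{213} = \frac{2610}{2497} - \frac{38599}{213} = - \frac{95825773}{531861}$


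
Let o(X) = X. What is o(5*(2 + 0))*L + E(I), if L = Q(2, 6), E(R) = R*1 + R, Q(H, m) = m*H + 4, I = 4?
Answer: 168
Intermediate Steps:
Q(H, m) = 4 + H*m (Q(H, m) = H*m + 4 = 4 + H*m)
E(R) = 2*R (E(R) = R + R = 2*R)
L = 16 (L = 4 + 2*6 = 4 + 12 = 16)
o(5*(2 + 0))*L + E(I) = (5*(2 + 0))*16 + 2*4 = (5*2)*16 + 8 = 10*16 + 8 = 160 + 8 = 168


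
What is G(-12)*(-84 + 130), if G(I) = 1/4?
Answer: 23/2 ≈ 11.500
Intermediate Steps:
G(I) = 1/4
G(-12)*(-84 + 130) = (-84 + 130)/4 = (1/4)*46 = 23/2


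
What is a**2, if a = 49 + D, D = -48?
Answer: 1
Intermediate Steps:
a = 1 (a = 49 - 48 = 1)
a**2 = 1**2 = 1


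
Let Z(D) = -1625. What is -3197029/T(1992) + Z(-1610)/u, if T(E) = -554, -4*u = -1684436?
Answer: 103561291147/17945722 ≈ 5770.8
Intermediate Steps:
u = 421109 (u = -¼*(-1684436) = 421109)
-3197029/T(1992) + Z(-1610)/u = -3197029/(-554) - 1625/421109 = -3197029*(-1/554) - 1625*1/421109 = 3197029/554 - 125/32393 = 103561291147/17945722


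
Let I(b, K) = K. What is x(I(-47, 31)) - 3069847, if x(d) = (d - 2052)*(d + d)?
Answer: -3195149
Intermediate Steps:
x(d) = 2*d*(-2052 + d) (x(d) = (-2052 + d)*(2*d) = 2*d*(-2052 + d))
x(I(-47, 31)) - 3069847 = 2*31*(-2052 + 31) - 3069847 = 2*31*(-2021) - 3069847 = -125302 - 3069847 = -3195149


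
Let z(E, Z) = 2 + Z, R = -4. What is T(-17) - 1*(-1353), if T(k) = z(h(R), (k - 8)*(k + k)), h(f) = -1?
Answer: 2205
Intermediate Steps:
T(k) = 2 + 2*k*(-8 + k) (T(k) = 2 + (k - 8)*(k + k) = 2 + (-8 + k)*(2*k) = 2 + 2*k*(-8 + k))
T(-17) - 1*(-1353) = (2 + 2*(-17)*(-8 - 17)) - 1*(-1353) = (2 + 2*(-17)*(-25)) + 1353 = (2 + 850) + 1353 = 852 + 1353 = 2205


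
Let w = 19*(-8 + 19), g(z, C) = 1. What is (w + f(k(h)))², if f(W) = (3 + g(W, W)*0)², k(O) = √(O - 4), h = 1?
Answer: 47524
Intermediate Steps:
k(O) = √(-4 + O)
w = 209 (w = 19*11 = 209)
f(W) = 9 (f(W) = (3 + 1*0)² = (3 + 0)² = 3² = 9)
(w + f(k(h)))² = (209 + 9)² = 218² = 47524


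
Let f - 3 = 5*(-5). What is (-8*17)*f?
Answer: 2992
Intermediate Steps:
f = -22 (f = 3 + 5*(-5) = 3 - 25 = -22)
(-8*17)*f = -8*17*(-22) = -136*(-22) = 2992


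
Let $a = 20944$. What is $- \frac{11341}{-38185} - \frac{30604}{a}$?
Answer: $- \frac{33253137}{28562380} \approx -1.1642$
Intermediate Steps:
$- \frac{11341}{-38185} - \frac{30604}{a} = - \frac{11341}{-38185} - \frac{30604}{20944} = \left(-11341\right) \left(- \frac{1}{38185}\right) - \frac{1093}{748} = \frac{11341}{38185} - \frac{1093}{748} = - \frac{33253137}{28562380}$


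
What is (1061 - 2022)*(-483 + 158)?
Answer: 312325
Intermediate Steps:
(1061 - 2022)*(-483 + 158) = -961*(-325) = 312325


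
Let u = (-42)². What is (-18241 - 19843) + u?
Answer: -36320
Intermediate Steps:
u = 1764
(-18241 - 19843) + u = (-18241 - 19843) + 1764 = -38084 + 1764 = -36320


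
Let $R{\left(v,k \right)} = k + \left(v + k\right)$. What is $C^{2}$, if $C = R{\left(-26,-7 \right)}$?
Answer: $1600$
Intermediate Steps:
$R{\left(v,k \right)} = v + 2 k$ ($R{\left(v,k \right)} = k + \left(k + v\right) = v + 2 k$)
$C = -40$ ($C = -26 + 2 \left(-7\right) = -26 - 14 = -40$)
$C^{2} = \left(-40\right)^{2} = 1600$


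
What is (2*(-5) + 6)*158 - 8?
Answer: -640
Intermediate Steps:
(2*(-5) + 6)*158 - 8 = (-10 + 6)*158 - 8 = -4*158 - 8 = -632 - 8 = -640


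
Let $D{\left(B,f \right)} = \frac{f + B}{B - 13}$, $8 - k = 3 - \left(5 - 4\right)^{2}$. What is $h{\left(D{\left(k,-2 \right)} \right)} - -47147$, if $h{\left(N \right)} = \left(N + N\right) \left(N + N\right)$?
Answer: $\frac{2310267}{49} \approx 47148.0$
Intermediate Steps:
$k = 6$ ($k = 8 - \left(3 - \left(5 - 4\right)^{2}\right) = 8 - \left(3 - 1^{2}\right) = 8 - \left(3 - 1\right) = 8 - 2 = 6$)
$D{\left(B,f \right)} = \frac{B + f}{-13 + B}$
$h{\left(N \right)} = 4 N^{2}$ ($h{\left(N \right)} = 2 N 2 N = 4 N^{2}$)
$h{\left(D{\left(k,-2 \right)} \right)} - -47147 = 4 \left(\frac{6 - 2}{-13 + 6}\right)^{2} - -47147 = 4 \left(\frac{1}{-7} \cdot 4\right)^{2} + 47147 = 4 \left(\left(- \frac{1}{7}\right) 4\right)^{2} + 47147 = 4 \left(- \frac{4}{7}\right)^{2} + 47147 = 4 \cdot \frac{16}{49} + 47147 = \frac{64}{49} + 47147 = \frac{2310267}{49}$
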